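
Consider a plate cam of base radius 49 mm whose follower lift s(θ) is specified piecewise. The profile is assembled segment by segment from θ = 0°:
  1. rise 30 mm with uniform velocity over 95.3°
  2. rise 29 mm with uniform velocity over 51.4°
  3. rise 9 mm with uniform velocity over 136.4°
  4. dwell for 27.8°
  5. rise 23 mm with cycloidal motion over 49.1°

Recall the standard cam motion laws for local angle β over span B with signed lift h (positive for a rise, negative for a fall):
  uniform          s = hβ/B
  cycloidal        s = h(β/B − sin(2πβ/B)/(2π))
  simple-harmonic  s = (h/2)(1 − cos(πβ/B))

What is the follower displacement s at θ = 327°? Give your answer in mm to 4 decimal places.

seg 1 [0°–95.3°] uniform, h=30: full span → s += 30 → s = 30.0000
seg 2 [95.3°–146.7°] uniform, h=29: full span → s += 29 → s = 59.0000
seg 3 [146.7°–283.1°] uniform, h=9: full span → s += 9 → s = 68.0000
seg 4 [283.1°–310.9°] dwell: s stays 68.0000
seg 5 [310.9°–360°] cycloidal, h=23: θ=327° here. β=16.1, B=49.1. 23·(0.3279 − sin(2π·0.3279)/(2π)) = 4.3110 → s = 72.3110

72.3110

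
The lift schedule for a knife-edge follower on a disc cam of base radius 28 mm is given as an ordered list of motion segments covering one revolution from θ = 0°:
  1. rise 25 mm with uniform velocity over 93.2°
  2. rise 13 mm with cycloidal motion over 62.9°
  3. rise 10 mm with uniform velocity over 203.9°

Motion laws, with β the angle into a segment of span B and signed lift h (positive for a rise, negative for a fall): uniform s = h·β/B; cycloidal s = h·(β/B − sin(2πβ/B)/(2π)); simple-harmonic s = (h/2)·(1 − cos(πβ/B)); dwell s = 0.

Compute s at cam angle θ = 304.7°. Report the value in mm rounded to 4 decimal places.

seg 1 [0°–93.2°] uniform, h=25: full span → s += 25 → s = 25.0000
seg 2 [93.2°–156.1°] cycloidal, h=13: full span → s += 13 → s = 38.0000
seg 3 [156.1°–360°] uniform, h=10: θ=304.7° here. β=148.6, B=203.9. 10·148.6/203.9 = 7.2879 → s = 45.2879

45.2879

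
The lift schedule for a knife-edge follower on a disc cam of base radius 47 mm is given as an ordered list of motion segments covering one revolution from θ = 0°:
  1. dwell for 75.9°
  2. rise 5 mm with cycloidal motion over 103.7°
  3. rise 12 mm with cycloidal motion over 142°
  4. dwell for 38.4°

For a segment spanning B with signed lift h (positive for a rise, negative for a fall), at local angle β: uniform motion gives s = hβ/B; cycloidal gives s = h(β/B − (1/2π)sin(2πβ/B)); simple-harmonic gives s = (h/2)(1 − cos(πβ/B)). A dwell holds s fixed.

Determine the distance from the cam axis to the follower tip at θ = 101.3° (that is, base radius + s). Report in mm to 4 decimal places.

seg 1 [0°–75.9°] dwell: s stays 0.0000
seg 2 [75.9°–179.6°] cycloidal, h=5: θ=101.3° here. β=25.4, B=103.7. 5·(0.2449 − sin(2π·0.2449)/(2π)) = 0.4293 → s = 0.4293
radial distance = base radius + s = 47 + 0.4293 = 47.4293

47.4293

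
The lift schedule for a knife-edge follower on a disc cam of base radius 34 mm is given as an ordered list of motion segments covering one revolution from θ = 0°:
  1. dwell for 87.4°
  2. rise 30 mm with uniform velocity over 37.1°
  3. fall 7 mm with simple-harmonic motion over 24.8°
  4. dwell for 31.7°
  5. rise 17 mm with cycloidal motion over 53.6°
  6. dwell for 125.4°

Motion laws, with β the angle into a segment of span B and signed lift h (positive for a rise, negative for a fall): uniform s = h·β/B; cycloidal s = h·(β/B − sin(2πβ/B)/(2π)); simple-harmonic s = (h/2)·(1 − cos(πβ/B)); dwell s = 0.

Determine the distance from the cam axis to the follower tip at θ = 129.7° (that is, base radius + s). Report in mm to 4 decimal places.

seg 1 [0°–87.4°] dwell: s stays 0.0000
seg 2 [87.4°–124.5°] uniform, h=30: full span → s += 30 → s = 30.0000
seg 3 [124.5°–149.3°] simple-harmonic, h=-7: θ=129.7° here. β=5.2, B=24.8. -7/2·(1 − cos(π·0.2097)) = -0.7323 → s = 29.2677
radial distance = base radius + s = 34 + 29.2677 = 63.2677

63.2677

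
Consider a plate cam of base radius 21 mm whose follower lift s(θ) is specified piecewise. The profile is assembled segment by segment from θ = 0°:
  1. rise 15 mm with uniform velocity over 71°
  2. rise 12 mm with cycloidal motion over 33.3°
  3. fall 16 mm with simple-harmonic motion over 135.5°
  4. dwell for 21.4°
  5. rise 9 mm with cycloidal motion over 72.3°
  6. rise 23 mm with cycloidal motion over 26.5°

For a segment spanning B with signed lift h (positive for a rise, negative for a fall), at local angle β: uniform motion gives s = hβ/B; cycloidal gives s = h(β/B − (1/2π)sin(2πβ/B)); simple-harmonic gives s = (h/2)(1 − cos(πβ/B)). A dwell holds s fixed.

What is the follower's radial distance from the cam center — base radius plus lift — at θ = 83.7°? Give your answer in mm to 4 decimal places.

seg 1 [0°–71°] uniform, h=15: full span → s += 15 → s = 15.0000
seg 2 [71°–104.3°] cycloidal, h=12: θ=83.7° here. β=12.7, B=33.3. 12·(0.3814 − sin(2π·0.3814)/(2π)) = 3.2813 → s = 18.2813
radial distance = base radius + s = 21 + 18.2813 = 39.2813

39.2813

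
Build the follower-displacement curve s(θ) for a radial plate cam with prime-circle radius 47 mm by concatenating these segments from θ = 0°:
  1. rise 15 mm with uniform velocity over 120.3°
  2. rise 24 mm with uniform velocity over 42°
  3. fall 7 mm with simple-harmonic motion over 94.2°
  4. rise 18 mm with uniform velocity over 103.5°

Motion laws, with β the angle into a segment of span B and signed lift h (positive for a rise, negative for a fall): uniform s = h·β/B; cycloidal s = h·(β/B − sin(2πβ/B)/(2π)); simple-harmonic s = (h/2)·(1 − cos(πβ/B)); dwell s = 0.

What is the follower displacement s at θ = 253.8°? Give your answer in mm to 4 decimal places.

seg 1 [0°–120.3°] uniform, h=15: full span → s += 15 → s = 15.0000
seg 2 [120.3°–162.3°] uniform, h=24: full span → s += 24 → s = 39.0000
seg 3 [162.3°–256.5°] simple-harmonic, h=-7: θ=253.8° here. β=91.5, B=94.2. -7/2·(1 − cos(π·0.9713)) = -6.9858 → s = 32.0142

32.0142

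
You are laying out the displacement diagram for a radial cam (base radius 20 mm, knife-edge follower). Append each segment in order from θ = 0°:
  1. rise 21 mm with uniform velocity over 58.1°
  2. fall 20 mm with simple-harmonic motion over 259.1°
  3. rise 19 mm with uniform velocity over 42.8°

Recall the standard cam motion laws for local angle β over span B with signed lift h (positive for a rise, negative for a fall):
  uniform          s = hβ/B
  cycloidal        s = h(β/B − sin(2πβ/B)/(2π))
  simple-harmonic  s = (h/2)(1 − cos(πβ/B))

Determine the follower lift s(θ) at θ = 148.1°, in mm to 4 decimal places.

seg 1 [0°–58.1°] uniform, h=21: full span → s += 21 → s = 21.0000
seg 2 [58.1°–317.2°] simple-harmonic, h=-20: θ=148.1° here. β=90, B=259.1. -20/2·(1 − cos(π·0.3474)) = -5.3862 → s = 15.6138

15.6138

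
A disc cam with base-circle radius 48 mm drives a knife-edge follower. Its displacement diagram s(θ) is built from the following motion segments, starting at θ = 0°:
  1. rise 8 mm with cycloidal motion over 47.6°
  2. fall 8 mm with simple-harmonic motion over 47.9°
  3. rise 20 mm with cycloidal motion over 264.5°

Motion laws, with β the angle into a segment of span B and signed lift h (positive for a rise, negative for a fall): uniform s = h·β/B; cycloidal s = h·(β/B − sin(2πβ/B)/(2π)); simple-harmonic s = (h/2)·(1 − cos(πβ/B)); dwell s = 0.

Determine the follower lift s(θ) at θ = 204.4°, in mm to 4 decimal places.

seg 1 [0°–47.6°] cycloidal, h=8: full span → s += 8 → s = 8.0000
seg 2 [47.6°–95.5°] simple-harmonic, h=-8: full span → s += -8 → s = 0.0000
seg 3 [95.5°–360°] cycloidal, h=20: θ=204.4° here. β=108.9, B=264.5. 20·(0.4117 − sin(2π·0.4117)/(2π)) = 6.5580 → s = 6.5580

6.5580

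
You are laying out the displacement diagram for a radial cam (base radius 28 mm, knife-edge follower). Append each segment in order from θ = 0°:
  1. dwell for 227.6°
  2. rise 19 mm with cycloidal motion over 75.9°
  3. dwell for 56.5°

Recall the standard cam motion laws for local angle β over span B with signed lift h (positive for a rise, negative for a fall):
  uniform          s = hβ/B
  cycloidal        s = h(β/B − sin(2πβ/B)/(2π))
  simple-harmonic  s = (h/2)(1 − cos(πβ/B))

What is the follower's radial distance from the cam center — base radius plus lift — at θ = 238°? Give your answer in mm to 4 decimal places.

seg 1 [0°–227.6°] dwell: s stays 0.0000
seg 2 [227.6°–303.5°] cycloidal, h=19: θ=238° here. β=10.4, B=75.9. 19·(0.1370 − sin(2π·0.1370)/(2π)) = 0.3099 → s = 0.3099
radial distance = base radius + s = 28 + 0.3099 = 28.3099

28.3099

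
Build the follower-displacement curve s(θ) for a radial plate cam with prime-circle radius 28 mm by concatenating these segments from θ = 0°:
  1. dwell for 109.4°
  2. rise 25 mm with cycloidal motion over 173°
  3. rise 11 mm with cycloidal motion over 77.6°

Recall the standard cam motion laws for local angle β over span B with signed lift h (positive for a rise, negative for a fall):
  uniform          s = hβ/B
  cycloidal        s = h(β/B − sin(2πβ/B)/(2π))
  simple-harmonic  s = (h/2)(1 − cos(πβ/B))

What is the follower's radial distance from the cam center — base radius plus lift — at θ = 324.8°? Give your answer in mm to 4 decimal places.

seg 1 [0°–109.4°] dwell: s stays 0.0000
seg 2 [109.4°–282.4°] cycloidal, h=25: full span → s += 25 → s = 25.0000
seg 3 [282.4°–360°] cycloidal, h=11: θ=324.8° here. β=42.4, B=77.6. 11·(0.5464 − sin(2π·0.5464)/(2π)) = 6.5134 → s = 31.5134
radial distance = base radius + s = 28 + 31.5134 = 59.5134

59.5134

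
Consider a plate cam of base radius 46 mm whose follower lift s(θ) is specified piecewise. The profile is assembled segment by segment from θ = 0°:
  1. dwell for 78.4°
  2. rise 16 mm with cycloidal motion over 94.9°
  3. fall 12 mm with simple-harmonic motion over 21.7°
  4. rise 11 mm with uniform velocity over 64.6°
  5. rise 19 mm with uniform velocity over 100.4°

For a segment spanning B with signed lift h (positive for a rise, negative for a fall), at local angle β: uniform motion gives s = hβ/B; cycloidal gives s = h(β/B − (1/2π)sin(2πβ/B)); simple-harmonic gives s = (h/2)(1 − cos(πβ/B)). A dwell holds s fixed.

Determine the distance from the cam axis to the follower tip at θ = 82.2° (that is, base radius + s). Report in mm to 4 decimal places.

seg 1 [0°–78.4°] dwell: s stays 0.0000
seg 2 [78.4°–173.3°] cycloidal, h=16: θ=82.2° here. β=3.8, B=94.9. 16·(0.0400 − sin(2π·0.0400)/(2π)) = 0.0067 → s = 0.0067
radial distance = base radius + s = 46 + 0.0067 = 46.0067

46.0067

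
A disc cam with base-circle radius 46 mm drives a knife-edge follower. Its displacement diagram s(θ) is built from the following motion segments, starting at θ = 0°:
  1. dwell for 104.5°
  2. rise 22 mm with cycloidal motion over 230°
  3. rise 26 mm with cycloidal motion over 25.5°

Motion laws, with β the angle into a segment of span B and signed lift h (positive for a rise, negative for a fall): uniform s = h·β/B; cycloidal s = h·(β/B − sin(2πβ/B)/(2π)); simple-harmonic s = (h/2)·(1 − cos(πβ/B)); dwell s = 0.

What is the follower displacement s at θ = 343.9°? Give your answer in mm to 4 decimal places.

seg 1 [0°–104.5°] dwell: s stays 0.0000
seg 2 [104.5°–334.5°] cycloidal, h=22: full span → s += 22 → s = 22.0000
seg 3 [334.5°–360°] cycloidal, h=26: θ=343.9° here. β=9.4, B=25.5. 26·(0.3686 − sin(2π·0.3686)/(2π)) = 6.5435 → s = 28.5435

28.5435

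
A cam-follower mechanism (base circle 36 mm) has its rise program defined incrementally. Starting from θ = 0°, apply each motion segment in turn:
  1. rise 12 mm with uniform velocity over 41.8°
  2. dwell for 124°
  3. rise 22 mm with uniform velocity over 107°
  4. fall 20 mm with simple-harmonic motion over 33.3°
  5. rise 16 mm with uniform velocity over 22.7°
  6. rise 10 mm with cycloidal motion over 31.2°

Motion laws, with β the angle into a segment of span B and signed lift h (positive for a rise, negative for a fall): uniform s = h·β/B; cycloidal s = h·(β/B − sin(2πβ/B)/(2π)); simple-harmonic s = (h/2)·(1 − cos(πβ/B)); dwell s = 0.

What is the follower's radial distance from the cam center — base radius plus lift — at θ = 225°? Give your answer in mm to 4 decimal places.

seg 1 [0°–41.8°] uniform, h=12: full span → s += 12 → s = 12.0000
seg 2 [41.8°–165.8°] dwell: s stays 12.0000
seg 3 [165.8°–272.8°] uniform, h=22: θ=225° here. β=59.2, B=107. 22·59.2/107 = 12.1720 → s = 24.1720
radial distance = base radius + s = 36 + 24.1720 = 60.1720

60.1720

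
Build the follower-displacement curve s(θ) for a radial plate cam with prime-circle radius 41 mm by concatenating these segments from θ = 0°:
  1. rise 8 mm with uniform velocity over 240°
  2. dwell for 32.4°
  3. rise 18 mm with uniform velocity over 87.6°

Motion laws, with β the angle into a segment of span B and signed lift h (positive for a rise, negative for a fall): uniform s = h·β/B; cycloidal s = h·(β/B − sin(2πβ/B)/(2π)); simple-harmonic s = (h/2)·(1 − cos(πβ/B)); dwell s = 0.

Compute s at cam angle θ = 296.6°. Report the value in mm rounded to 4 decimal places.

seg 1 [0°–240°] uniform, h=8: full span → s += 8 → s = 8.0000
seg 2 [240°–272.4°] dwell: s stays 8.0000
seg 3 [272.4°–360°] uniform, h=18: θ=296.6° here. β=24.2, B=87.6. 18·24.2/87.6 = 4.9726 → s = 12.9726

12.9726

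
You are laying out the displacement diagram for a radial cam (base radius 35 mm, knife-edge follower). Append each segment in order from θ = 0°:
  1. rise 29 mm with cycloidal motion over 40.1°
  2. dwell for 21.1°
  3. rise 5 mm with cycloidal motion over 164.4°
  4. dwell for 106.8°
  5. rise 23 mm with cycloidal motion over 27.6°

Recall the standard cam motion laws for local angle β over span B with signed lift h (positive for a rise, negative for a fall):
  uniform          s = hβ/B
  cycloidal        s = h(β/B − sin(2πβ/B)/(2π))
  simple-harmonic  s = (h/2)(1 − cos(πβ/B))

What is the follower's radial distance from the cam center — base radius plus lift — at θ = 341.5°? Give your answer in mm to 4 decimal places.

seg 1 [0°–40.1°] cycloidal, h=29: full span → s += 29 → s = 29.0000
seg 2 [40.1°–61.2°] dwell: s stays 29.0000
seg 3 [61.2°–225.6°] cycloidal, h=5: full span → s += 5 → s = 34.0000
seg 4 [225.6°–332.4°] dwell: s stays 34.0000
seg 5 [332.4°–360°] cycloidal, h=23: θ=341.5° here. β=9.1, B=27.6. 23·(0.3297 − sin(2π·0.3297)/(2π)) = 4.3724 → s = 38.3724
radial distance = base radius + s = 35 + 38.3724 = 73.3724

73.3724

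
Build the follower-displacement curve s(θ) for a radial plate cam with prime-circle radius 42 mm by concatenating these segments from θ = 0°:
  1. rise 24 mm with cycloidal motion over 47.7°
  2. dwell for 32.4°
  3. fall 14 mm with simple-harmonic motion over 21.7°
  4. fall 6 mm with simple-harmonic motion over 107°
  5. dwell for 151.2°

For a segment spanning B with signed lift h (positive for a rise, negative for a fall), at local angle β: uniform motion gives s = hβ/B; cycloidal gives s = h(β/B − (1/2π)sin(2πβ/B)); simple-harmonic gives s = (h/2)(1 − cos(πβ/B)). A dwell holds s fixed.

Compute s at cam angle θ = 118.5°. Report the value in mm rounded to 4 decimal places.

seg 1 [0°–47.7°] cycloidal, h=24: full span → s += 24 → s = 24.0000
seg 2 [47.7°–80.1°] dwell: s stays 24.0000
seg 3 [80.1°–101.8°] simple-harmonic, h=-14: full span → s += -14 → s = 10.0000
seg 4 [101.8°–208.8°] simple-harmonic, h=-6: θ=118.5° here. β=16.7, B=107. -6/2·(1 − cos(π·0.1561)) = -0.3535 → s = 9.6465

9.6465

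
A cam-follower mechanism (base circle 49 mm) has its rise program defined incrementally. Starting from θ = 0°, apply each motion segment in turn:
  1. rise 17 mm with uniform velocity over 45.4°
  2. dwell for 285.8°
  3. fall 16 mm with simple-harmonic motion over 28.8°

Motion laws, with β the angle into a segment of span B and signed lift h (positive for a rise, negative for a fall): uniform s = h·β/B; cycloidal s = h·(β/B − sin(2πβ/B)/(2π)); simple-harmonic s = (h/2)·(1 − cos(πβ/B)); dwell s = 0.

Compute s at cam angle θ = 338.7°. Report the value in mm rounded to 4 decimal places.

seg 1 [0°–45.4°] uniform, h=17: full span → s += 17 → s = 17.0000
seg 2 [45.4°–331.2°] dwell: s stays 17.0000
seg 3 [331.2°–360°] simple-harmonic, h=-16: θ=338.7° here. β=7.5, B=28.8. -16/2·(1 − cos(π·0.2604)) = -2.5313 → s = 14.4687

14.4687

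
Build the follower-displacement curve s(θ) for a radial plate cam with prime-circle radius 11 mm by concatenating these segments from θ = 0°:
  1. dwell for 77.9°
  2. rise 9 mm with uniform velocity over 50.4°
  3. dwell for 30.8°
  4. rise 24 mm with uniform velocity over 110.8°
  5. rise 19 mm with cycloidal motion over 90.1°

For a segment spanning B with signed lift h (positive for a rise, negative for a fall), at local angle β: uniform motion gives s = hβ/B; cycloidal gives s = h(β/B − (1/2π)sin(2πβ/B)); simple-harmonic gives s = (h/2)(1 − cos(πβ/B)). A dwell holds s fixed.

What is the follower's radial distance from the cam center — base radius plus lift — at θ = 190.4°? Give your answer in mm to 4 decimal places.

seg 1 [0°–77.9°] dwell: s stays 0.0000
seg 2 [77.9°–128.3°] uniform, h=9: full span → s += 9 → s = 9.0000
seg 3 [128.3°–159.1°] dwell: s stays 9.0000
seg 4 [159.1°–269.9°] uniform, h=24: θ=190.4° here. β=31.3, B=110.8. 24·31.3/110.8 = 6.7798 → s = 15.7798
radial distance = base radius + s = 11 + 15.7798 = 26.7798

26.7798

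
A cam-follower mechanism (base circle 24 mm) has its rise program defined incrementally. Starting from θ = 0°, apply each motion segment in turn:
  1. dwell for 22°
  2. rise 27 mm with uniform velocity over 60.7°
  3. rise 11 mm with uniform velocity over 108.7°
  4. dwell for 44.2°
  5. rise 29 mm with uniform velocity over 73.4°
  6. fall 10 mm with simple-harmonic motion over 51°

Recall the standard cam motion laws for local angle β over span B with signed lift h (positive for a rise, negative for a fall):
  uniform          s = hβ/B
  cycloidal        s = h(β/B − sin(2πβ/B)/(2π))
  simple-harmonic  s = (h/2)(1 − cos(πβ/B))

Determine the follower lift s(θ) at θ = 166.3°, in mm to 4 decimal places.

seg 1 [0°–22°] dwell: s stays 0.0000
seg 2 [22°–82.7°] uniform, h=27: full span → s += 27 → s = 27.0000
seg 3 [82.7°–191.4°] uniform, h=11: θ=166.3° here. β=83.6, B=108.7. 11·83.6/108.7 = 8.4600 → s = 35.4600

35.4600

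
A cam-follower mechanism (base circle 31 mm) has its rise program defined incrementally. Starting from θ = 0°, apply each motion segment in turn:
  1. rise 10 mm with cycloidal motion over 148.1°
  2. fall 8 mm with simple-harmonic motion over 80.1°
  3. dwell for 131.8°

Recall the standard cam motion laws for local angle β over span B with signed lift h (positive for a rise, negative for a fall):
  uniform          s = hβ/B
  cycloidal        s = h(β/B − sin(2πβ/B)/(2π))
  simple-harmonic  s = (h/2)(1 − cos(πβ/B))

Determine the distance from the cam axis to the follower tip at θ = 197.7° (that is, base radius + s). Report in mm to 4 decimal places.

seg 1 [0°–148.1°] cycloidal, h=10: full span → s += 10 → s = 10.0000
seg 2 [148.1°–228.2°] simple-harmonic, h=-8: θ=197.7° here. β=49.6, B=80.1. -8/2·(1 − cos(π·0.6192)) = -5.4635 → s = 4.5365
radial distance = base radius + s = 31 + 4.5365 = 35.5365

35.5365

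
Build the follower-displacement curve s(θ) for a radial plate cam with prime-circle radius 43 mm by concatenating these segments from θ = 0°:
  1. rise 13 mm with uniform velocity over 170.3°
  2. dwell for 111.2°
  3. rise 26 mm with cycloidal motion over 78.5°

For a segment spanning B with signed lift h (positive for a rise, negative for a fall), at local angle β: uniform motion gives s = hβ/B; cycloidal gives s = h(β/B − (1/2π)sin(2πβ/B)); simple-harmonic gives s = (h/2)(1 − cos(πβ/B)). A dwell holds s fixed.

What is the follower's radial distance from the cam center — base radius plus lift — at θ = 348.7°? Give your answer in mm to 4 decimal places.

seg 1 [0°–170.3°] uniform, h=13: full span → s += 13 → s = 13.0000
seg 2 [170.3°–281.5°] dwell: s stays 13.0000
seg 3 [281.5°–360°] cycloidal, h=26: θ=348.7° here. β=67.2, B=78.5. 26·(0.8561 − sin(2π·0.8561)/(2π)) = 25.5102 → s = 38.5102
radial distance = base radius + s = 43 + 38.5102 = 81.5102

81.5102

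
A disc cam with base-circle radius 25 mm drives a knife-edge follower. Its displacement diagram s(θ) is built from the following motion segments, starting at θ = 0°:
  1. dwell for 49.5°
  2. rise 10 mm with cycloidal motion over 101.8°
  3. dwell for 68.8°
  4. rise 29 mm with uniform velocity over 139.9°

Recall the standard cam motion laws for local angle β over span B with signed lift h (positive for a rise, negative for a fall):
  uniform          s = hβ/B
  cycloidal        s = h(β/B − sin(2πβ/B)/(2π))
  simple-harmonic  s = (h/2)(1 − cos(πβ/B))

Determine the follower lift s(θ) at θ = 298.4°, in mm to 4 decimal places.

seg 1 [0°–49.5°] dwell: s stays 0.0000
seg 2 [49.5°–151.3°] cycloidal, h=10: full span → s += 10 → s = 10.0000
seg 3 [151.3°–220.1°] dwell: s stays 10.0000
seg 4 [220.1°–360°] uniform, h=29: θ=298.4° here. β=78.3, B=139.9. 29·78.3/139.9 = 16.2309 → s = 26.2309

26.2309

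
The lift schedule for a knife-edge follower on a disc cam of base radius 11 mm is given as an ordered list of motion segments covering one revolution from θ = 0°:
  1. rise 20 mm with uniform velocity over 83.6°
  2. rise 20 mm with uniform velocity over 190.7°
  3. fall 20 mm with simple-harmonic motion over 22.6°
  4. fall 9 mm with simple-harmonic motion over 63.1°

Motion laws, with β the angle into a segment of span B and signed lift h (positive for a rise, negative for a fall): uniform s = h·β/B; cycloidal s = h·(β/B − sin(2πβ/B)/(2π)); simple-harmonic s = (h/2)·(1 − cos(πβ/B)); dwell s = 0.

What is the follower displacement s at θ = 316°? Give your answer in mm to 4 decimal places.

seg 1 [0°–83.6°] uniform, h=20: full span → s += 20 → s = 20.0000
seg 2 [83.6°–274.3°] uniform, h=20: full span → s += 20 → s = 40.0000
seg 3 [274.3°–296.9°] simple-harmonic, h=-20: full span → s += -20 → s = 20.0000
seg 4 [296.9°–360°] simple-harmonic, h=-9: θ=316° here. β=19.1, B=63.1. -9/2·(1 − cos(π·0.3027)) = -1.8859 → s = 18.1141

18.1141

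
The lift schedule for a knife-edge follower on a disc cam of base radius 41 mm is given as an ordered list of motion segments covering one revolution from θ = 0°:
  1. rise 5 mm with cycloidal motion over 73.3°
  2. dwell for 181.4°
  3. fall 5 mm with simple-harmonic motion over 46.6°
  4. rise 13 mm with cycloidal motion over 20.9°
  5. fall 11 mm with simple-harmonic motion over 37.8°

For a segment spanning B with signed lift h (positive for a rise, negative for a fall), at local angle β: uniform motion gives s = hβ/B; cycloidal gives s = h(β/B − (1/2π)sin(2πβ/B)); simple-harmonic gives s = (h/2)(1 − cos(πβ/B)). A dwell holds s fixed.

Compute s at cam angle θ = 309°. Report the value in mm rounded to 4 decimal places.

seg 1 [0°–73.3°] cycloidal, h=5: full span → s += 5 → s = 5.0000
seg 2 [73.3°–254.7°] dwell: s stays 5.0000
seg 3 [254.7°–301.3°] simple-harmonic, h=-5: full span → s += -5 → s = 0.0000
seg 4 [301.3°–322.2°] cycloidal, h=13: θ=309° here. β=7.7, B=20.9. 13·(0.3684 − sin(2π·0.3684)/(2π)) = 3.2673 → s = 3.2673

3.2673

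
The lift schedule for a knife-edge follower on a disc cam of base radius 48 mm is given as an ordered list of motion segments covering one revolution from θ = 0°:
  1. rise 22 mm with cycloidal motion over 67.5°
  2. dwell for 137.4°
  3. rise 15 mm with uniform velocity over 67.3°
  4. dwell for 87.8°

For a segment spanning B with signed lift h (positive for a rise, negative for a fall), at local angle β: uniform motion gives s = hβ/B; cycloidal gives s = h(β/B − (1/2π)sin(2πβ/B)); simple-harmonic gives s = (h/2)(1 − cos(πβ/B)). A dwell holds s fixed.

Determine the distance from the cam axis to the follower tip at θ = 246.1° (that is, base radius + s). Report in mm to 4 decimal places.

seg 1 [0°–67.5°] cycloidal, h=22: full span → s += 22 → s = 22.0000
seg 2 [67.5°–204.9°] dwell: s stays 22.0000
seg 3 [204.9°–272.2°] uniform, h=15: θ=246.1° here. β=41.2, B=67.3. 15·41.2/67.3 = 9.1828 → s = 31.1828
radial distance = base radius + s = 48 + 31.1828 = 79.1828

79.1828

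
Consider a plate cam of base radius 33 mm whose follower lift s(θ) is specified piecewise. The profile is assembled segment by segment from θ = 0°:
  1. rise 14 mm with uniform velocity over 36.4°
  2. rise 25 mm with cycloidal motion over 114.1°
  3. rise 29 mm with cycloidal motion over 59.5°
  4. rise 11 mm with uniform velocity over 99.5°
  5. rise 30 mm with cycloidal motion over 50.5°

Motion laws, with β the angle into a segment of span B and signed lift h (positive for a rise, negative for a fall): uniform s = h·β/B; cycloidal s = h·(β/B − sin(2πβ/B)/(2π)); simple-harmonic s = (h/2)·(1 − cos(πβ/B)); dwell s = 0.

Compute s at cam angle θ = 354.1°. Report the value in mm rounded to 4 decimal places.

seg 1 [0°–36.4°] uniform, h=14: full span → s += 14 → s = 14.0000
seg 2 [36.4°–150.5°] cycloidal, h=25: full span → s += 25 → s = 39.0000
seg 3 [150.5°–210°] cycloidal, h=29: full span → s += 29 → s = 68.0000
seg 4 [210°–309.5°] uniform, h=11: full span → s += 11 → s = 79.0000
seg 5 [309.5°–360°] cycloidal, h=30: θ=354.1° here. β=44.6, B=50.5. 30·(0.8832 − sin(2π·0.8832)/(2π)) = 29.6936 → s = 108.6936

108.6936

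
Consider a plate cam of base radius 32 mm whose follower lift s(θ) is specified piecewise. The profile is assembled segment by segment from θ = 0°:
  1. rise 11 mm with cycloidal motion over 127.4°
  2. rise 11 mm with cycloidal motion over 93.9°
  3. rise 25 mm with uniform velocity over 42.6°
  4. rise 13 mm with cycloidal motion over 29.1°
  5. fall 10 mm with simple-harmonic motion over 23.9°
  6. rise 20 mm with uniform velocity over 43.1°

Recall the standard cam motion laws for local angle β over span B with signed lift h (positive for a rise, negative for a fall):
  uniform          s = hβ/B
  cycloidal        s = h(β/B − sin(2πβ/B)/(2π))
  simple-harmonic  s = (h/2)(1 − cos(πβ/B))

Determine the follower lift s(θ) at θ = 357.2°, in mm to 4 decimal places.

seg 1 [0°–127.4°] cycloidal, h=11: full span → s += 11 → s = 11.0000
seg 2 [127.4°–221.3°] cycloidal, h=11: full span → s += 11 → s = 22.0000
seg 3 [221.3°–263.9°] uniform, h=25: full span → s += 25 → s = 47.0000
seg 4 [263.9°–293°] cycloidal, h=13: full span → s += 13 → s = 60.0000
seg 5 [293°–316.9°] simple-harmonic, h=-10: full span → s += -10 → s = 50.0000
seg 6 [316.9°–360°] uniform, h=20: θ=357.2° here. β=40.3, B=43.1. 20·40.3/43.1 = 18.7007 → s = 68.7007

68.7007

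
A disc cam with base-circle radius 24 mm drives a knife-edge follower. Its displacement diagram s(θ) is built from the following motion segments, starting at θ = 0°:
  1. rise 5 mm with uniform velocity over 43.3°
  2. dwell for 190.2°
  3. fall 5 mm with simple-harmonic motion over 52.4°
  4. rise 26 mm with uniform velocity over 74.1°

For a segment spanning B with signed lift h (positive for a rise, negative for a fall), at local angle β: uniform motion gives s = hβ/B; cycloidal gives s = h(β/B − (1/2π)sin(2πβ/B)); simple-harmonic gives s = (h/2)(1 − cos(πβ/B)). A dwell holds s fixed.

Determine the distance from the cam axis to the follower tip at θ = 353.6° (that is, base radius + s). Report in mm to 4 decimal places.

seg 1 [0°–43.3°] uniform, h=5: full span → s += 5 → s = 5.0000
seg 2 [43.3°–233.5°] dwell: s stays 5.0000
seg 3 [233.5°–285.9°] simple-harmonic, h=-5: full span → s += -5 → s = 0.0000
seg 4 [285.9°–360°] uniform, h=26: θ=353.6° here. β=67.7, B=74.1. 26·67.7/74.1 = 23.7544 → s = 23.7544
radial distance = base radius + s = 24 + 23.7544 = 47.7544

47.7544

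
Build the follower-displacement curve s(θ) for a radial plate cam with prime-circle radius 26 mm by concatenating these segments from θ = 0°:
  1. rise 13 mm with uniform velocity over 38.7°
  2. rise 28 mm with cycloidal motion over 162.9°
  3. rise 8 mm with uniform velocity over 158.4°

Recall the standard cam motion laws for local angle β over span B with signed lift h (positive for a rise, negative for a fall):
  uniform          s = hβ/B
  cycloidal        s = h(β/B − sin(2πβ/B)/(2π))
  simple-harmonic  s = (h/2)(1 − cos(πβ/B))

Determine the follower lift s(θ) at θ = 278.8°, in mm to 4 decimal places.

seg 1 [0°–38.7°] uniform, h=13: full span → s += 13 → s = 13.0000
seg 2 [38.7°–201.6°] cycloidal, h=28: full span → s += 28 → s = 41.0000
seg 3 [201.6°–360°] uniform, h=8: θ=278.8° here. β=77.2, B=158.4. 8·77.2/158.4 = 3.8990 → s = 44.8990

44.8990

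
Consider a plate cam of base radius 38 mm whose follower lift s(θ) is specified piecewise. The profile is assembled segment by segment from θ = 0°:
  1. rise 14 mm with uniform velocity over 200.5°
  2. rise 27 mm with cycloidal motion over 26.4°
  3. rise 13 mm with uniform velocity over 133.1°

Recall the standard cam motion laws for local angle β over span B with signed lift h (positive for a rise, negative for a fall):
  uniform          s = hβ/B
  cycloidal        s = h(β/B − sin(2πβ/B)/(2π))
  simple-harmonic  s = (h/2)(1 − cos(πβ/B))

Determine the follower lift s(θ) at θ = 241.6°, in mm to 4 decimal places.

seg 1 [0°–200.5°] uniform, h=14: full span → s += 14 → s = 14.0000
seg 2 [200.5°–226.9°] cycloidal, h=27: full span → s += 27 → s = 41.0000
seg 3 [226.9°–360°] uniform, h=13: θ=241.6° here. β=14.7, B=133.1. 13·14.7/133.1 = 1.4358 → s = 42.4358

42.4358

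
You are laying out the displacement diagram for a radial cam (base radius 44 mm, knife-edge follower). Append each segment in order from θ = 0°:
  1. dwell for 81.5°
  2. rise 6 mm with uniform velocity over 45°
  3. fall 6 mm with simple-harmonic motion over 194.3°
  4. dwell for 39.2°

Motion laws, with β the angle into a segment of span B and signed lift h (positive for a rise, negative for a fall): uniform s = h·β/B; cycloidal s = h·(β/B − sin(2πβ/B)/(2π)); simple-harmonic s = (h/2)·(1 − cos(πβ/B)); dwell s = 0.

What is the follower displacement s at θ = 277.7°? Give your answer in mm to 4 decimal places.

seg 1 [0°–81.5°] dwell: s stays 0.0000
seg 2 [81.5°–126.5°] uniform, h=6: full span → s += 6 → s = 6.0000
seg 3 [126.5°–320.8°] simple-harmonic, h=-6: θ=277.7° here. β=151.2, B=194.3. -6/2·(1 − cos(π·0.7782)) = -5.3006 → s = 0.6994

0.6994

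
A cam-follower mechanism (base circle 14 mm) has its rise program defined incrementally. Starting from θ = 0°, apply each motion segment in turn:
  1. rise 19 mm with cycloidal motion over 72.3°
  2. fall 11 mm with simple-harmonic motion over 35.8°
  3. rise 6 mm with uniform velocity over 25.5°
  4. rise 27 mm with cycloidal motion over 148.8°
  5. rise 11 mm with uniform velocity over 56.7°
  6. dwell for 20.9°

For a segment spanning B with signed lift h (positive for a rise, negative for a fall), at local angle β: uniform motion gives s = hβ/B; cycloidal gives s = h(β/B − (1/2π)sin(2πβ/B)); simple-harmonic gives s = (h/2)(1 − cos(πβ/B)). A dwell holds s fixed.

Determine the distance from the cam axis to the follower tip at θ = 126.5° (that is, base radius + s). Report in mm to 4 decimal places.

seg 1 [0°–72.3°] cycloidal, h=19: full span → s += 19 → s = 19.0000
seg 2 [72.3°–108.1°] simple-harmonic, h=-11: full span → s += -11 → s = 8.0000
seg 3 [108.1°–133.6°] uniform, h=6: θ=126.5° here. β=18.4, B=25.5. 6·18.4/25.5 = 4.3294 → s = 12.3294
radial distance = base radius + s = 14 + 12.3294 = 26.3294

26.3294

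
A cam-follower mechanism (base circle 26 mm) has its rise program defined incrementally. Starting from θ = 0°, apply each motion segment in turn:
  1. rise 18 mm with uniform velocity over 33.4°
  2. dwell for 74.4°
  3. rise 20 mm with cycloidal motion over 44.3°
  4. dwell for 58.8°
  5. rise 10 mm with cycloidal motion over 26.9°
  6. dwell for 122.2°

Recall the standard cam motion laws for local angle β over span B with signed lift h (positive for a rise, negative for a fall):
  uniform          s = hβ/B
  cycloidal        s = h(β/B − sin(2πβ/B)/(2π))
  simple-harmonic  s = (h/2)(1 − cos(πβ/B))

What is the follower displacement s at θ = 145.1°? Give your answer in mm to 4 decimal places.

seg 1 [0°–33.4°] uniform, h=18: full span → s += 18 → s = 18.0000
seg 2 [33.4°–107.8°] dwell: s stays 18.0000
seg 3 [107.8°–152.1°] cycloidal, h=20: θ=145.1° here. β=37.3, B=44.3. 20·(0.8420 − sin(2π·0.8420)/(2π)) = 19.5058 → s = 37.5058

37.5058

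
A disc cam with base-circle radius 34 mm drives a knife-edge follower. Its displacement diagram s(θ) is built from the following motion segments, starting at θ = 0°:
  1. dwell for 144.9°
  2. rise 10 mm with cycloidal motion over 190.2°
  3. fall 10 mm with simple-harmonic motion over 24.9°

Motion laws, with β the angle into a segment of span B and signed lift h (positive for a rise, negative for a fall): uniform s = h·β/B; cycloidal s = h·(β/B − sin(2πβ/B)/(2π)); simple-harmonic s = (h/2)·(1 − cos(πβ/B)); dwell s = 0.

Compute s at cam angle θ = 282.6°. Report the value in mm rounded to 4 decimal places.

seg 1 [0°–144.9°] dwell: s stays 0.0000
seg 2 [144.9°–335.1°] cycloidal, h=10: θ=282.6° here. β=137.7, B=190.2. 10·(0.7240 − sin(2π·0.7240)/(2π)) = 8.8101 → s = 8.8101

8.8101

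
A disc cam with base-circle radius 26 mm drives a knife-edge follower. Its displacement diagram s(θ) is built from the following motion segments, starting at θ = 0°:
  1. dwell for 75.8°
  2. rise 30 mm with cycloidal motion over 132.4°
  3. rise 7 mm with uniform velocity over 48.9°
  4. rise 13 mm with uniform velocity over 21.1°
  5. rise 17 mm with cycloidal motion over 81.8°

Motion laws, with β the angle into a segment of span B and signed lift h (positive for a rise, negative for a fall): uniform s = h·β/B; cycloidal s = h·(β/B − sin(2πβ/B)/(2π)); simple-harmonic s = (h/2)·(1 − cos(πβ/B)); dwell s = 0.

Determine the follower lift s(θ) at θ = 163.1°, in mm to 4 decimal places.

seg 1 [0°–75.8°] dwell: s stays 0.0000
seg 2 [75.8°–208.2°] cycloidal, h=30: θ=163.1° here. β=87.3, B=132.4. 30·(0.6594 − sin(2π·0.6594)/(2π)) = 23.8021 → s = 23.8021

23.8021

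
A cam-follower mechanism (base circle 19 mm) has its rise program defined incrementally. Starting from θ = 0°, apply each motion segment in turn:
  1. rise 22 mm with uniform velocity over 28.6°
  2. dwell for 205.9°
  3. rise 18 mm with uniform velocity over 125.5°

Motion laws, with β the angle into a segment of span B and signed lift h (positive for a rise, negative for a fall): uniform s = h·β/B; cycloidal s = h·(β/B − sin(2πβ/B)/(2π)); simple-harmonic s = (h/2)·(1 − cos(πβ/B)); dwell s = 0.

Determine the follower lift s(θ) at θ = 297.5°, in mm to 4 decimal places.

seg 1 [0°–28.6°] uniform, h=22: full span → s += 22 → s = 22.0000
seg 2 [28.6°–234.5°] dwell: s stays 22.0000
seg 3 [234.5°–360°] uniform, h=18: θ=297.5° here. β=63, B=125.5. 18·63/125.5 = 9.0359 → s = 31.0359

31.0359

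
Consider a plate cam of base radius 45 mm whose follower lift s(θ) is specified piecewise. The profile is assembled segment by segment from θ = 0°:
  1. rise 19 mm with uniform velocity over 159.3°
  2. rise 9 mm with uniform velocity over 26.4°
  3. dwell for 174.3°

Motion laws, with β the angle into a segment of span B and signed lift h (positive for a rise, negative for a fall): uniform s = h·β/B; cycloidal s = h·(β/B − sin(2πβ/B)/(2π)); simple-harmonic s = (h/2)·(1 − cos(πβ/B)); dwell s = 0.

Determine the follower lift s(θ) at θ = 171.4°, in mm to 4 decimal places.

seg 1 [0°–159.3°] uniform, h=19: full span → s += 19 → s = 19.0000
seg 2 [159.3°–185.7°] uniform, h=9: θ=171.4° here. β=12.1, B=26.4. 9·12.1/26.4 = 4.1250 → s = 23.1250

23.1250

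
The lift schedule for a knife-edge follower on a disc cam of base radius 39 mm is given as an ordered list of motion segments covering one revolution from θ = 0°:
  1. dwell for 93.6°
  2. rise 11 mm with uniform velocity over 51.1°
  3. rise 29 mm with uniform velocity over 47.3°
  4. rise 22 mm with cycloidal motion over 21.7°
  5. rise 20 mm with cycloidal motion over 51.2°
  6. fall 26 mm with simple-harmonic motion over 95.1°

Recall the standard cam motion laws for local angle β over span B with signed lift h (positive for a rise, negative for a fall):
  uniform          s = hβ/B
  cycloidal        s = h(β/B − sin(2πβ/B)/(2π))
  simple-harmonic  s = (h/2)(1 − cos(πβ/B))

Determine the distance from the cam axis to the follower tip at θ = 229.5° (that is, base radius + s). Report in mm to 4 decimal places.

seg 1 [0°–93.6°] dwell: s stays 0.0000
seg 2 [93.6°–144.7°] uniform, h=11: full span → s += 11 → s = 11.0000
seg 3 [144.7°–192°] uniform, h=29: full span → s += 29 → s = 40.0000
seg 4 [192°–213.7°] cycloidal, h=22: full span → s += 22 → s = 62.0000
seg 5 [213.7°–264.9°] cycloidal, h=20: θ=229.5° here. β=15.8, B=51.2. 20·(0.3086 − sin(2π·0.3086)/(2π)) = 3.2021 → s = 65.2021
radial distance = base radius + s = 39 + 65.2021 = 104.2021

104.2021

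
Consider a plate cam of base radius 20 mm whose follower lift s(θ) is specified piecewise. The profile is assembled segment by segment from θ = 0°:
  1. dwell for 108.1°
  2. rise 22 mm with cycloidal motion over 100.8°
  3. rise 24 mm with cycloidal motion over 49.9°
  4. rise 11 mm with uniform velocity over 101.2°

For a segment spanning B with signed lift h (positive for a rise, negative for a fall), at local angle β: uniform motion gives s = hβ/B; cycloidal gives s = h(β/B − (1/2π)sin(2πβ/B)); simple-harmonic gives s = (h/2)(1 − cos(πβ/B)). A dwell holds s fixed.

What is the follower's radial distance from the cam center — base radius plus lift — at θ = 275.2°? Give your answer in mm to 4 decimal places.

seg 1 [0°–108.1°] dwell: s stays 0.0000
seg 2 [108.1°–208.9°] cycloidal, h=22: full span → s += 22 → s = 22.0000
seg 3 [208.9°–258.8°] cycloidal, h=24: full span → s += 24 → s = 46.0000
seg 4 [258.8°–360°] uniform, h=11: θ=275.2° here. β=16.4, B=101.2. 11·16.4/101.2 = 1.7826 → s = 47.7826
radial distance = base radius + s = 20 + 47.7826 = 67.7826

67.7826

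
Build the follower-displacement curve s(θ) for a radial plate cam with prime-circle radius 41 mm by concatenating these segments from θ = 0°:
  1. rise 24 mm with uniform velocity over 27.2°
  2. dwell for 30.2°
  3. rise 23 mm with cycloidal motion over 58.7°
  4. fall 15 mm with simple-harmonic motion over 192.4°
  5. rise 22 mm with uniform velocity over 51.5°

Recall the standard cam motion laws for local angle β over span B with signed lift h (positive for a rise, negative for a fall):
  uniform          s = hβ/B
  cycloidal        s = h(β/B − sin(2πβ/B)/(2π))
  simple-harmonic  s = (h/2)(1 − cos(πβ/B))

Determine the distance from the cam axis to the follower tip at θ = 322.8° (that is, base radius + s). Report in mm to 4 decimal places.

seg 1 [0°–27.2°] uniform, h=24: full span → s += 24 → s = 24.0000
seg 2 [27.2°–57.4°] dwell: s stays 24.0000
seg 3 [57.4°–116.1°] cycloidal, h=23: full span → s += 23 → s = 47.0000
seg 4 [116.1°–308.5°] simple-harmonic, h=-15: full span → s += -15 → s = 32.0000
seg 5 [308.5°–360°] uniform, h=22: θ=322.8° here. β=14.3, B=51.5. 22·14.3/51.5 = 6.1087 → s = 38.1087
radial distance = base radius + s = 41 + 38.1087 = 79.1087

79.1087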